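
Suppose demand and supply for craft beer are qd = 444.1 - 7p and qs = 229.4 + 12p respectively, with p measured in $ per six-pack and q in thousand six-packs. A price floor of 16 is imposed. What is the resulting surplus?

With p fixed at 16, quantity demanded is 332.1 and quantity supplied is 421.4.
Surplus = qs - qd = 421.4 - 332.1 = 89.3.

Surplus = 89.3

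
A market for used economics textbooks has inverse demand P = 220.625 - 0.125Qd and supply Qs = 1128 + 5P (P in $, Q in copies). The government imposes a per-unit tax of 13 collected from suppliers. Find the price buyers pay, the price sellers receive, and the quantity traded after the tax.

In direct form, Qd = 1765 - 8P.
The tax drives a wedge P_b - P_s = 13. Substituting P_s = P_b - 13 into supply: Qs = 1063 + 5P_b.
Market clearing requires 1765 - 8P_b = 1063 + 5P_b; hence 702 = 13P_b and P_b = 54.
So P_s = 41 and the quantity traded is Q = 1765 - 8(54) = 1333.

P_b = 54, P_s = 41, Q = 1333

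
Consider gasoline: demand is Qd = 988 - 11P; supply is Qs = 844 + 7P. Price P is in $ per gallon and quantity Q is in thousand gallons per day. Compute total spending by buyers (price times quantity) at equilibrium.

Total spending by buyers = 7200

Equating demand and supply, 988 - 11P = 844 + 7P gives 18P = 144, so P* = 8.
Then Q* = 988 - 11(8) = 900.
Total spending by buyers = P* × Q* = 8 × 900 = 7200.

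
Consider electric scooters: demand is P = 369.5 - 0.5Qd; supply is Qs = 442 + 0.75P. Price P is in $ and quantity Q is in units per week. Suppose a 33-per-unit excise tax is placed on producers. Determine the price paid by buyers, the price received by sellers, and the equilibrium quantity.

Rewriting in direct form: Qd = 739 - 2P.
With a tax of 33 on producers, they supply based on the net price P_s = P_b - 33, so Qs = 417.25 + 0.75P_b.
Equate demand and the shifted supply: 739 - 2P_b = 417.25 + 0.75P_b, giving 2.75P_b = 321.75, so P_b = 117.
Then P_s = 117 - 33 = 84 and Q = 739 - 2(117) = 505.

P_b = 117, P_s = 84, Q = 505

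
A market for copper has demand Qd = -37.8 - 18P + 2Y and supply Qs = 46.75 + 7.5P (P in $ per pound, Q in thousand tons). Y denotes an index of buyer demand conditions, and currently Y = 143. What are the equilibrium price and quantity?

With Y = 143, demand is Qd = 248.2 - 18P.
Set Qd = Qs: 248.2 - 18P = 46.75 + 7.5P, so 201.45 = 25.5P and P* = 7.9.
Substitute back: Q* = 248.2 - 18(7.9) = 106.

P* = 7.9, Q* = 106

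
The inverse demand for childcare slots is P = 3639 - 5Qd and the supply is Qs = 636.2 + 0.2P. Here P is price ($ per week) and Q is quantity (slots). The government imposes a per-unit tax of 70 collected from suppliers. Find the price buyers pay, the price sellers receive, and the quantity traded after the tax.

Solving each curve for Q: Qd = 727.8 - 0.2P.
With a tax of 70 on suppliers, they supply based on the net price P_s = P_b - 70, so Qs = 622.2 + 0.2P_b.
Set Qd = Qs: 727.8 - 0.2P_b = 622.2 + 0.2P_b, so 105.6 = 0.4P_b and P_b = 264.
So P_s = 194 and the quantity traded is Q = 727.8 - 0.2(264) = 675.

P_b = 264, P_s = 194, Q = 675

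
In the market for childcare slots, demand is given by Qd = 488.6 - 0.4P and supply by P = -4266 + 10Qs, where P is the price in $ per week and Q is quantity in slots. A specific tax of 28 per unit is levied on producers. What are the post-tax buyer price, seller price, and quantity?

Solving each curve for Q: Qs = 426.6 + 0.1P.
The tax drives a wedge P_b - P_s = 28. Substituting P_s = P_b - 28 into supply: Qs = 423.8 + 0.1P_b.
Equate demand and the shifted supply: 488.6 - 0.4P_b = 423.8 + 0.1P_b, giving 0.5P_b = 64.8, so P_b = 129.6.
So P_s = 101.6 and the quantity traded is Q = 488.6 - 0.4(129.6) = 436.76.

P_b = 129.6, P_s = 101.6, Q = 436.76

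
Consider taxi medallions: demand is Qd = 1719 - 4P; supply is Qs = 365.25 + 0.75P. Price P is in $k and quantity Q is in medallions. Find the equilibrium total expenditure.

Total expenditure = 165015

Set Qd = Qs: 1719 - 4P = 365.25 + 0.75P, so 1353.75 = 4.75P and P* = 285.
Substitute back: Q* = 1719 - 4(285) = 579.
Total expenditure = P* × Q* = 285 × 579 = 165015.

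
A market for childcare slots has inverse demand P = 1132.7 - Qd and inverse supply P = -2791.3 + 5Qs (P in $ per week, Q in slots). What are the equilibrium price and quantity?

Solving each curve for Q: Qd = 1132.7 - P and Qs = 558.26 + 0.2P.
Equating demand and supply, 1132.7 - P = 558.26 + 0.2P gives 1.2P = 574.44, so P* = 478.7.
Plugging P* into demand: Q* = 1132.7 - 478.7 = 654.

P* = 478.7, Q* = 654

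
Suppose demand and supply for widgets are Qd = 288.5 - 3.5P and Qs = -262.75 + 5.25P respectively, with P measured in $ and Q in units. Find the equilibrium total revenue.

Total revenue = 4284

Equating demand and supply, 288.5 - 3.5P = -262.75 + 5.25P gives 8.75P = 551.25, so P* = 63.
From the demand curve, Q* = 288.5 - 3.5(63) = 68.
Total revenue = P* × Q* = 63 × 68 = 4284.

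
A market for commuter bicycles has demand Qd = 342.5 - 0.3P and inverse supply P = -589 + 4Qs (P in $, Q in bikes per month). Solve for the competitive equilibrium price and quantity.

Inverting to quantity form: Qs = 147.25 + 0.25P.
Set Qd = Qs: 342.5 - 0.3P = 147.25 + 0.25P, so 195.25 = 0.55P and P* = 355.
From the demand curve, Q* = 342.5 - 0.3(355) = 236.

P* = 355, Q* = 236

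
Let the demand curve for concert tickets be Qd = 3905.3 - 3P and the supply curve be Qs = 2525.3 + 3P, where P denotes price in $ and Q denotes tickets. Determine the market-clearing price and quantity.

Equating demand and supply, 3905.3 - 3P = 2525.3 + 3P gives 6P = 1380, so P* = 230.
From the demand curve, Q* = 3905.3 - 3(230) = 3215.3.

P* = 230, Q* = 3215.3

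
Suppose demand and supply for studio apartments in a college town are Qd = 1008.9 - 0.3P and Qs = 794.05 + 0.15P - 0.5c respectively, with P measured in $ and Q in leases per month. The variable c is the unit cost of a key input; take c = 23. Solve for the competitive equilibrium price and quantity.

P* = 503, Q* = 858

With c = 23, supply is Qs = 782.55 + 0.15P.
Equating demand and supply, 1008.9 - 0.3P = 782.55 + 0.15P gives 0.45P = 226.35, so P* = 503.
Substitute back: Q* = 1008.9 - 0.3(503) = 858.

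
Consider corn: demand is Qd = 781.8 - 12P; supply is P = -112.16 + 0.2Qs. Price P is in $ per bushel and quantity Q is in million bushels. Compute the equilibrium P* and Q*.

Rewriting in direct form: Qs = 560.8 + 5P.
Set Qd = Qs: 781.8 - 12P = 560.8 + 5P, so 221 = 17P and P* = 13.
Substitute back: Q* = 781.8 - 12(13) = 625.8.

P* = 13, Q* = 625.8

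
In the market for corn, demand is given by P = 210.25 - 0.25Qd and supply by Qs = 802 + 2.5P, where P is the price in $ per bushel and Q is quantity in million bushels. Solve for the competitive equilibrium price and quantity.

P* = 6, Q* = 817

Inverting to quantity form: Qd = 841 - 4P.
At equilibrium Qd = Qs, so 841 - 4P = 802 + 2.5P; collecting terms, 39 = 6.5P and P* = 6.
Substitute back: Q* = 841 - 4(6) = 817.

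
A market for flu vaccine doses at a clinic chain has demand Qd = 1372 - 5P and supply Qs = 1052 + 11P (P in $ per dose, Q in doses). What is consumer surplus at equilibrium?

Consumer surplus = 161798.4

The market clears where 1372 - 5P = 1052 + 11P. Rearranging, 16P = 320, hence P* = 20.
Substitute back: Q* = 1372 - 5(20) = 1272.
Demand choke price (Qd = 0): P = 1372/5 = 274.4. Consumer surplus = ½ × (274.4 - 20) × 1272 = 161798.4.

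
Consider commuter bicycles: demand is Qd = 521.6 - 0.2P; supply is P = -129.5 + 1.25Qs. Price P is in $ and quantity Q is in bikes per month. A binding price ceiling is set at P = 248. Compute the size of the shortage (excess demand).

Shortage = 170

In direct form, Qs = 103.6 + 0.8P.
With P fixed at 248, quantity demanded is 472 and quantity supplied is 302.
Shortage = Qd - Qs = 472 - 302 = 170.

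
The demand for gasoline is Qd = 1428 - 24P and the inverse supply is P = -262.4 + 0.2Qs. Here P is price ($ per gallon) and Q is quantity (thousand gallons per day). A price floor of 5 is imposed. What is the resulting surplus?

Surplus = 29

Rewriting in direct form: Qs = 1312 + 5P.
With P fixed at 5, quantity demanded is 1308 and quantity supplied is 1337.
Surplus = Qs - Qd = 1337 - 1308 = 29.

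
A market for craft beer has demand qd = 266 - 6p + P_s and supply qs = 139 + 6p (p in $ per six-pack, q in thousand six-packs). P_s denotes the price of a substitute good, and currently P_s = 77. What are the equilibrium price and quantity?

p* = 17, q* = 241

With P_s = 77, demand is qd = 343 - 6p.
At equilibrium qd = qs, so 343 - 6p = 139 + 6p; collecting terms, 204 = 12p and p* = 17.
Plugging p* into demand: q* = 343 - 6(17) = 241.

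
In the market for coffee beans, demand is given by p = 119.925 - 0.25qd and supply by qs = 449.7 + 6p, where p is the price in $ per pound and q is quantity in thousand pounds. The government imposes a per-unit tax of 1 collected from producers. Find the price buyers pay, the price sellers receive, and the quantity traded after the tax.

Solving each curve for q: qd = 479.7 - 4p.
With a tax of 1 on producers, they supply based on the net price p_s = p_b - 1, so qs = 443.7 + 6p_b.
Equate demand and the shifted supply: 479.7 - 4p_b = 443.7 + 6p_b, giving 10p_b = 36, so p_b = 3.6.
So p_s = 2.6 and the quantity traded is q = 479.7 - 4(3.6) = 465.3.

p_b = 3.6, p_s = 2.6, q = 465.3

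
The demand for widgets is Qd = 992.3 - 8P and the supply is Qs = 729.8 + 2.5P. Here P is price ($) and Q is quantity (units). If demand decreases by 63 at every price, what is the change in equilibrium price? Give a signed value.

ΔP = -6

At equilibrium Qd = Qs, so 992.3 - 8P = 729.8 + 2.5P; collecting terms, 262.5 = 10.5P and P* = 25.
Then Q* = 992.3 - 8(25) = 792.3.
After the shift, demand is Qd = 929.3 - 8P.
The new intersection has 199.5 = 10.5P, i.e. P = 19, Q = 777.3.
ΔP = 19 - 25 = -6.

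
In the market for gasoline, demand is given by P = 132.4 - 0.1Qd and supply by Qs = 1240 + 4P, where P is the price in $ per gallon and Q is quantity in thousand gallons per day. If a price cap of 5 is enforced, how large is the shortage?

Shortage = 14

Rewriting in direct form: Qd = 1324 - 10P.
With P fixed at 5, quantity demanded is 1274 and quantity supplied is 1260.
Shortage = Qd - Qs = 1274 - 1260 = 14.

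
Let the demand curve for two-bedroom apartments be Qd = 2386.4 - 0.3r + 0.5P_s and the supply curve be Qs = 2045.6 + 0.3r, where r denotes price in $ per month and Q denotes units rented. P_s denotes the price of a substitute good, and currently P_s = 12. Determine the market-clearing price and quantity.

r* = 578, Q* = 2219

With P_s = 12, demand is Qd = 2392.4 - 0.3r.
The market clears where 2392.4 - 0.3r = 2045.6 + 0.3r. Rearranging, 0.6r = 346.8, hence r* = 578.
Then Q* = 2392.4 - 0.3(578) = 2219.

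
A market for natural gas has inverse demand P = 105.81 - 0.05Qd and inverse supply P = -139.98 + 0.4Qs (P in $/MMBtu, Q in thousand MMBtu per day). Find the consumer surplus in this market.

Consumer surplus = 7458.361

Rewriting in direct form: Qd = 2116.2 - 20P and Qs = 349.95 + 2.5P.
The market clears where 2116.2 - 20P = 349.95 + 2.5P. Rearranging, 22.5P = 1766.25, hence P* = 78.5.
From the demand curve, Q* = 2116.2 - 20(78.5) = 546.2.
Demand choke price (Qd = 0): P = 2116.2/20 = 105.81. Consumer surplus = ½ × (105.81 - 78.5) × 546.2 = 7458.361.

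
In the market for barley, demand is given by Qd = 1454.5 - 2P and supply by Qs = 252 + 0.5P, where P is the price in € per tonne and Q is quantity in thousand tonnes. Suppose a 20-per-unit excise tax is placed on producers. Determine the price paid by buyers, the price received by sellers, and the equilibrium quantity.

P_b = 485, P_s = 465, Q = 484.5

Producers keep P_s = P_b - 20 per unit, so supply in terms of the buyer price is Qs = 242 + 0.5P_b.
Set Qd = Qs: 1454.5 - 2P_b = 242 + 0.5P_b, so 1212.5 = 2.5P_b and P_b = 485.
So P_s = 465 and the quantity traded is Q = 1454.5 - 2(485) = 484.5.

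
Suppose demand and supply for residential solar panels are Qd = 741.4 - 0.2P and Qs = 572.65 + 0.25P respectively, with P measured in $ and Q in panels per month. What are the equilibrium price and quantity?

Equating demand and supply, 741.4 - 0.2P = 572.65 + 0.25P gives 0.45P = 168.75, so P* = 375.
Then Q* = 741.4 - 0.2(375) = 666.4.

P* = 375, Q* = 666.4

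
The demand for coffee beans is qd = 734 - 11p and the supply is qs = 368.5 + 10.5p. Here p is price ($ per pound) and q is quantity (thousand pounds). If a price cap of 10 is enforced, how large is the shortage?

At p = 10: qd = 624 and qs = 473.5.
Shortage = qd - qs = 624 - 473.5 = 150.5.

Shortage = 150.5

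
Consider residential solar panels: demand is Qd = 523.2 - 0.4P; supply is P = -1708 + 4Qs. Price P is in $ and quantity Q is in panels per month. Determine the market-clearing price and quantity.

P* = 148, Q* = 464

In direct form, Qs = 427 + 0.25P.
The market clears where 523.2 - 0.4P = 427 + 0.25P. Rearranging, 0.65P = 96.2, hence P* = 148.
Substitute back: Q* = 523.2 - 0.4(148) = 464.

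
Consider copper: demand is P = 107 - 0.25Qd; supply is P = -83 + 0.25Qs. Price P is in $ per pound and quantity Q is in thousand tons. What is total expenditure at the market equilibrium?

Total expenditure = 4560

Rewriting in direct form: Qd = 428 - 4P and Qs = 332 + 4P.
Equating demand and supply, 428 - 4P = 332 + 4P gives 8P = 96, so P* = 12.
Substitute back: Q* = 428 - 4(12) = 380.
Total expenditure = P* × Q* = 12 × 380 = 4560.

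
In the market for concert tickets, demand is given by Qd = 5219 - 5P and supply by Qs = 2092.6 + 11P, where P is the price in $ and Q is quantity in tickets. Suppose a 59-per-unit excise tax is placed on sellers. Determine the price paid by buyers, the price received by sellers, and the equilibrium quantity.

Sellers keep P_s = P_b - 59 per unit, so supply in terms of the buyer price is Qs = 1443.6 + 11P_b.
Equate demand and the shifted supply: 5219 - 5P_b = 1443.6 + 11P_b, giving 16P_b = 3775.4, so P_b = 235.9625.
Then P_s = 235.9625 - 59 = 176.9625 and Q = 5219 - 5(235.9625) = 4039.1875.

P_b = 235.9625, P_s = 176.9625, Q = 4039.1875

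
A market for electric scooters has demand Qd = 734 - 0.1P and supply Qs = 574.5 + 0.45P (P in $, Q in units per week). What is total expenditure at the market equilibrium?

Set Qd = Qs: 734 - 0.1P = 574.5 + 0.45P, so 159.5 = 0.55P and P* = 290.
Then Q* = 734 - 0.1(290) = 705.
Total expenditure = P* × Q* = 290 × 705 = 204450.

Total expenditure = 204450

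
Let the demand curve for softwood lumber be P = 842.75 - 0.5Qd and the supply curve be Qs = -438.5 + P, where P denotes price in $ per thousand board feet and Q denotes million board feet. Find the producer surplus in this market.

Solving each curve for Q: Qd = 1685.5 - 2P.
At equilibrium Qd = Qs, so 1685.5 - 2P = -438.5 + P; collecting terms, 2124 = 3P and P* = 708.
From the demand curve, Q* = 1685.5 - 2(708) = 269.5.
Supply choke price (Qs = 0): P = 438.5. Producer surplus = ½ × (708 - 438.5) × 269.5 = 36315.125.

Producer surplus = 36315.125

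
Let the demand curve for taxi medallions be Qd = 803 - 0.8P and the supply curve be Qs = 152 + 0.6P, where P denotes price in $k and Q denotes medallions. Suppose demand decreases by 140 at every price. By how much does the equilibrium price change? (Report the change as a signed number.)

Set Qd = Qs: 803 - 0.8P = 152 + 0.6P, so 651 = 1.4P and P* = 465.
From the demand curve, Q* = 803 - 0.8(465) = 431.
After the shift, demand is Qd = 663 - 0.8P.
New equilibrium: 511 = 1.4P, so P = 365 and Q = 371.
ΔP = 365 - 465 = -100.

ΔP = -100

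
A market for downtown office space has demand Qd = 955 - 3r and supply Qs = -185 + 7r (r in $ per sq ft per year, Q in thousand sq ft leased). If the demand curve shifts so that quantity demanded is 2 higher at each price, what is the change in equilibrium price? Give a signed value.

Δr = 0.2

Set Qd = Qs: 955 - 3r = -185 + 7r, so 1140 = 10r and r* = 114.
Substitute back: Q* = 955 - 3(114) = 613.
After the shift, demand is Qd = 957 - 3r.
Re-solving, 10r = 1142 gives r = 114.2 and Q = 614.4.
Δr = 114.2 - 114 = 0.2.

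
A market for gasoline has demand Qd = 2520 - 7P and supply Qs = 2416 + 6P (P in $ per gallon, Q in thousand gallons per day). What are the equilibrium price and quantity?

At equilibrium Qd = Qs, so 2520 - 7P = 2416 + 6P; collecting terms, 104 = 13P and P* = 8.
Substitute back: Q* = 2520 - 7(8) = 2464.

P* = 8, Q* = 2464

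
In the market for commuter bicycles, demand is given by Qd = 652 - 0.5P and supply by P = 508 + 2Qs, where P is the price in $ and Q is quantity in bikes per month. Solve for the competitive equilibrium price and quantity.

P* = 906, Q* = 199

Inverting to quantity form: Qs = -254 + 0.5P.
Equating demand and supply, 652 - 0.5P = -254 + 0.5P gives P = 906, so P* = 906.
Plugging P* into demand: Q* = 652 - 0.5(906) = 199.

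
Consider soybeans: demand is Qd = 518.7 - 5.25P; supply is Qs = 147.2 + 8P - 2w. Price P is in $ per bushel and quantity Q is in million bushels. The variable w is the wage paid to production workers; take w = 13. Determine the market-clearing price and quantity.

With w = 13, supply is Qs = 121.2 + 8P.
The market clears where 518.7 - 5.25P = 121.2 + 8P. Rearranging, 13.25P = 397.5, hence P* = 30.
Substitute back: Q* = 518.7 - 5.25(30) = 361.2.

P* = 30, Q* = 361.2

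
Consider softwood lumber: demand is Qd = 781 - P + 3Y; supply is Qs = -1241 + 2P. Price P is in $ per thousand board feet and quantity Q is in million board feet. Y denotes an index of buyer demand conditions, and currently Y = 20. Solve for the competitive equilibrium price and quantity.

With Y = 20, demand is Qd = 841 - P.
Equating demand and supply, 841 - P = -1241 + 2P gives 3P = 2082, so P* = 694.
From the demand curve, Q* = 841 - 694 = 147.

P* = 694, Q* = 147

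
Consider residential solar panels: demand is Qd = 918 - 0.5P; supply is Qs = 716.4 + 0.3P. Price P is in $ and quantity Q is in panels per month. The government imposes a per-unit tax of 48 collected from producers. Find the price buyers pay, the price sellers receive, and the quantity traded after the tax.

With a tax of 48 on producers, they supply based on the net price P_s = P_b - 48, so Qs = 702 + 0.3P_b.
Set Qd = Qs: 918 - 0.5P_b = 702 + 0.3P_b, so 216 = 0.8P_b and P_b = 270.
Then P_s = 270 - 48 = 222 and Q = 918 - 0.5(270) = 783.

P_b = 270, P_s = 222, Q = 783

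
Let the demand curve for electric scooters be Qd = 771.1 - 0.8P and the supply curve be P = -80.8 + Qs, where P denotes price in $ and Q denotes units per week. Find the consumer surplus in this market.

Consumer surplus = 134734.05625

Rewriting in direct form: Qs = 80.8 + P.
Set Qd = Qs: 771.1 - 0.8P = 80.8 + P, so 690.3 = 1.8P and P* = 383.5.
Substitute back: Q* = 771.1 - 0.8(383.5) = 464.3.
Demand choke price (Qd = 0): P = 771.1/0.8 = 963.875. Consumer surplus = ½ × (963.875 - 383.5) × 464.3 = 134734.05625.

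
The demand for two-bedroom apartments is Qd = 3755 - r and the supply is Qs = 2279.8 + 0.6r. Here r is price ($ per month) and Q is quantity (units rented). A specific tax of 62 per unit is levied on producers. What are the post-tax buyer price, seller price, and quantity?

r_b = 945.25, r_s = 883.25, Q = 2809.75

Producers keep r_s = r_b - 62 per unit, so supply in terms of the buyer price is Qs = 2242.6 + 0.6r_b.
Set Qd = Qs: 3755 - r_b = 2242.6 + 0.6r_b, so 1512.4 = 1.6r_b and r_b = 945.25.
Then r_s = 945.25 - 62 = 883.25 and Q = 3755 - 945.25 = 2809.75.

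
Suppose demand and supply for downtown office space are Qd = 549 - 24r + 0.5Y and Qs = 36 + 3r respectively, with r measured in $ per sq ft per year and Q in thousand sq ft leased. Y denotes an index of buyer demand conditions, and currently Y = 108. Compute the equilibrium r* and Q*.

r* = 21, Q* = 99

With Y = 108, demand is Qd = 603 - 24r.
Set Qd = Qs: 603 - 24r = 36 + 3r, so 567 = 27r and r* = 21.
From the demand curve, Q* = 603 - 24(21) = 99.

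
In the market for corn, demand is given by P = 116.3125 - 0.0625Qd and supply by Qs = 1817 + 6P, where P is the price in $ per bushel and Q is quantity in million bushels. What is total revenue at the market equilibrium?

Total revenue = 3658

Inverting to quantity form: Qd = 1861 - 16P.
Set Qd = Qs: 1861 - 16P = 1817 + 6P, so 44 = 22P and P* = 2.
Then Q* = 1861 - 16(2) = 1829.
Total revenue = P* × Q* = 2 × 1829 = 3658.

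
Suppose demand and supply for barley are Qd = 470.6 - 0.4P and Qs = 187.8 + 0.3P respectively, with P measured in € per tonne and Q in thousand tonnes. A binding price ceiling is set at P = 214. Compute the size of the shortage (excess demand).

With P fixed at 214, quantity demanded is 385 and quantity supplied is 252.
Shortage = Qd - Qs = 385 - 252 = 133.

Shortage = 133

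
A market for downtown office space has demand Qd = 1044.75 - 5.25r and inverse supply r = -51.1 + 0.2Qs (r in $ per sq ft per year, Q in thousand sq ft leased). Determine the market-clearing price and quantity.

r* = 77, Q* = 640.5

Rewriting in direct form: Qs = 255.5 + 5r.
At equilibrium Qd = Qs, so 1044.75 - 5.25r = 255.5 + 5r; collecting terms, 789.25 = 10.25r and r* = 77.
From the demand curve, Q* = 1044.75 - 5.25(77) = 640.5.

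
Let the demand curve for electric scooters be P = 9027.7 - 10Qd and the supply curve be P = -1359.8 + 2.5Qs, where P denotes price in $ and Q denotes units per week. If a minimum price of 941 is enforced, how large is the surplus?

Surplus = 111.65

Solving each curve for Q: Qd = 902.77 - 0.1P and Qs = 543.92 + 0.4P.
Evaluating both curves at the floor price 941 gives Qd = 808.67, Qs = 920.32.
Surplus = Qs - Qd = 920.32 - 808.67 = 111.65.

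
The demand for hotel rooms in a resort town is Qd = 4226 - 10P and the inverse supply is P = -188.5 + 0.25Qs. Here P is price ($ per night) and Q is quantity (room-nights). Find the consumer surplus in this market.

Consumer surplus = 152425.8

Rewriting in direct form: Qs = 754 + 4P.
Set Qd = Qs: 4226 - 10P = 754 + 4P, so 3472 = 14P and P* = 248.
Then Q* = 4226 - 10(248) = 1746.
Demand choke price (Qd = 0): P = 4226/10 = 422.6. Consumer surplus = ½ × (422.6 - 248) × 1746 = 152425.8.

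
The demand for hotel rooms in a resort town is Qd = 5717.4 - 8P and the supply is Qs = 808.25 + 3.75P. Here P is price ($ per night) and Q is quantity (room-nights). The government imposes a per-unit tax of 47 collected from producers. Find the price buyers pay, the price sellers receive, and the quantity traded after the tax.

The tax drives a wedge P_b - P_s = 47. Substituting P_s = P_b - 47 into supply: Qs = 632 + 3.75P_b.
Equate demand and the shifted supply: 5717.4 - 8P_b = 632 + 3.75P_b, giving 11.75P_b = 5085.4, so P_b = 432.8.
So P_s = 385.8 and the quantity traded is Q = 5717.4 - 8(432.8) = 2255.

P_b = 432.8, P_s = 385.8, Q = 2255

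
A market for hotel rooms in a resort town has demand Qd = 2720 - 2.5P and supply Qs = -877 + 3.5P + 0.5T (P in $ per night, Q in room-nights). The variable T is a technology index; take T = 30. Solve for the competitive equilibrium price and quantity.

With T = 30, supply is Qs = -862 + 3.5P.
The market clears where 2720 - 2.5P = -862 + 3.5P. Rearranging, 6P = 3582, hence P* = 597.
Plugging P* into demand: Q* = 2720 - 2.5(597) = 1227.5.

P* = 597, Q* = 1227.5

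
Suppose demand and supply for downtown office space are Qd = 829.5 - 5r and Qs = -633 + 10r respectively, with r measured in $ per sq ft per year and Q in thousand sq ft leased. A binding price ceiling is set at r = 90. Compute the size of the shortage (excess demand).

Evaluating both curves at the ceiling price 90 gives Qd = 379.5, Qs = 267.
Shortage = Qd - Qs = 379.5 - 267 = 112.5.

Shortage = 112.5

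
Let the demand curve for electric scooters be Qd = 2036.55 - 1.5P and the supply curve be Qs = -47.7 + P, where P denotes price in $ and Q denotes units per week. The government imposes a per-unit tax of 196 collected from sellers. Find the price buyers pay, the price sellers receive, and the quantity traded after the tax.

P_b = 912.1, P_s = 716.1, Q = 668.4

The tax drives a wedge P_b - P_s = 196. Substituting P_s = P_b - 196 into supply: Qs = -243.7 + P_b.
Equate demand and the shifted supply: 2036.55 - 1.5P_b = -243.7 + P_b, giving 2.5P_b = 2280.25, so P_b = 912.1.
Then P_s = 912.1 - 196 = 716.1 and Q = 2036.55 - 1.5(912.1) = 668.4.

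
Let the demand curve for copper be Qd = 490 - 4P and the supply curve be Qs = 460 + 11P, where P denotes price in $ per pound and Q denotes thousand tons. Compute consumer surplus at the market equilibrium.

The market clears where 490 - 4P = 460 + 11P. Rearranging, 15P = 30, hence P* = 2.
Substitute back: Q* = 490 - 4(2) = 482.
Demand choke price (Qd = 0): P = 490/4 = 122.5. Consumer surplus = ½ × (122.5 - 2) × 482 = 29040.5.

Consumer surplus = 29040.5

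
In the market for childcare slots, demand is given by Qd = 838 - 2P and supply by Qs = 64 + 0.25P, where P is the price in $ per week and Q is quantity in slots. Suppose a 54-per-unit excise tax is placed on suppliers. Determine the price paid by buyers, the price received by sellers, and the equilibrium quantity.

P_b = 350, P_s = 296, Q = 138

Suppliers keep P_s = P_b - 54 per unit, so supply in terms of the buyer price is Qs = 50.5 + 0.25P_b.
Market clearing requires 838 - 2P_b = 50.5 + 0.25P_b; hence 787.5 = 2.25P_b and P_b = 350.
So P_s = 296 and the quantity traded is Q = 838 - 2(350) = 138.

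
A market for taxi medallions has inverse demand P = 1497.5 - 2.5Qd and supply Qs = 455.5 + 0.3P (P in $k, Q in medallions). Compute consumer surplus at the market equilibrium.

Consumer surplus = 334111.25

Rewriting in direct form: Qd = 599 - 0.4P.
At equilibrium Qd = Qs, so 599 - 0.4P = 455.5 + 0.3P; collecting terms, 143.5 = 0.7P and P* = 205.
Then Q* = 599 - 0.4(205) = 517.
Demand choke price (Qd = 0): P = 599/0.4 = 1497.5. Consumer surplus = ½ × (1497.5 - 205) × 517 = 334111.25.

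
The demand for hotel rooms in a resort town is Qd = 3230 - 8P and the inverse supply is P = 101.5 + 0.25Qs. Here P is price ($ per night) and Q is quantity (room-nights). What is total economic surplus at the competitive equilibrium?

Total surplus = 121806.75

Inverting to quantity form: Qs = -406 + 4P.
The market clears where 3230 - 8P = -406 + 4P. Rearranging, 12P = 3636, hence P* = 303.
From the demand curve, Q* = 3230 - 8(303) = 806.
Demand choke price = 403.75; supply choke price = 101.5. CS = ½(403.75 - 303)(806) = 40602.25; PS = ½(303 - 101.5)(806) = 81204.5. Total surplus = 121806.75.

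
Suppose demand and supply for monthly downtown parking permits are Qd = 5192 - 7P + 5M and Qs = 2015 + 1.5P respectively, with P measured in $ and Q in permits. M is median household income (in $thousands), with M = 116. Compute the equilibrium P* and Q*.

With M = 116, demand is Qd = 5772 - 7P.
Set Qd = Qs: 5772 - 7P = 2015 + 1.5P, so 3757 = 8.5P and P* = 442.
Then Q* = 5772 - 7(442) = 2678.

P* = 442, Q* = 2678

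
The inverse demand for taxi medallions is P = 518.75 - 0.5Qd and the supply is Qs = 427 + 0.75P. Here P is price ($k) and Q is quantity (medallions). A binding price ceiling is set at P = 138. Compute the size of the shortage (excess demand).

Shortage = 231

Rewriting in direct form: Qd = 1037.5 - 2P.
Evaluating both curves at the ceiling price 138 gives Qd = 761.5, Qs = 530.5.
Shortage = Qd - Qs = 761.5 - 530.5 = 231.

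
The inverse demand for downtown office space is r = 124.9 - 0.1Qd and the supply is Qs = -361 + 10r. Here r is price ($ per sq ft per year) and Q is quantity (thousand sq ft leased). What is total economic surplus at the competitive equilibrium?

In direct form, Qd = 1249 - 10r.
Equating demand and supply, 1249 - 10r = -361 + 10r gives 20r = 1610, so r* = 80.5.
Then Q* = 1249 - 10(80.5) = 444.
Demand choke price = 124.9; supply choke price = 36.1. CS = ½(124.9 - 80.5)(444) = 9856.8; PS = ½(80.5 - 36.1)(444) = 9856.8. Total surplus = 19713.6.

Total surplus = 19713.6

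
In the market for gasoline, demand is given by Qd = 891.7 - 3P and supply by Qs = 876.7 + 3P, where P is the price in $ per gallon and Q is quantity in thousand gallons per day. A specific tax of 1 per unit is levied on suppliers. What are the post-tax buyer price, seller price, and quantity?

P_b = 3, P_s = 2, Q = 882.7

With a tax of 1 on suppliers, they supply based on the net price P_s = P_b - 1, so Qs = 873.7 + 3P_b.
Equate demand and the shifted supply: 891.7 - 3P_b = 873.7 + 3P_b, giving 6P_b = 18, so P_b = 3.
Then P_s = 3 - 1 = 2 and Q = 891.7 - 3(3) = 882.7.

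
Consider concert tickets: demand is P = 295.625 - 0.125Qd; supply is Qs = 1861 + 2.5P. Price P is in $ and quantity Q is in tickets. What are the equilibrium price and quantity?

P* = 48, Q* = 1981

Inverting to quantity form: Qd = 2365 - 8P.
At equilibrium Qd = Qs, so 2365 - 8P = 1861 + 2.5P; collecting terms, 504 = 10.5P and P* = 48.
Substitute back: Q* = 2365 - 8(48) = 1981.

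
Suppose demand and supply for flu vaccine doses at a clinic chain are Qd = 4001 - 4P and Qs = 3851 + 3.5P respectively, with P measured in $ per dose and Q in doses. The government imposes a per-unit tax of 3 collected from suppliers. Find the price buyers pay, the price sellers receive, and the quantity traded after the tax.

The tax drives a wedge P_b - P_s = 3. Substituting P_s = P_b - 3 into supply: Qs = 3840.5 + 3.5P_b.
Set Qd = Qs: 4001 - 4P_b = 3840.5 + 3.5P_b, so 160.5 = 7.5P_b and P_b = 21.4.
Then P_s = 21.4 - 3 = 18.4 and Q = 4001 - 4(21.4) = 3915.4.

P_b = 21.4, P_s = 18.4, Q = 3915.4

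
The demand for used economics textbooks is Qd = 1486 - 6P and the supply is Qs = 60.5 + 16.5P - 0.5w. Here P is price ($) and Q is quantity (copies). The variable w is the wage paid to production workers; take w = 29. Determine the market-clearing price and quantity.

P* = 64, Q* = 1102

With w = 29, supply is Qs = 46 + 16.5P.
At equilibrium Qd = Qs, so 1486 - 6P = 46 + 16.5P; collecting terms, 1440 = 22.5P and P* = 64.
Substitute back: Q* = 1486 - 6(64) = 1102.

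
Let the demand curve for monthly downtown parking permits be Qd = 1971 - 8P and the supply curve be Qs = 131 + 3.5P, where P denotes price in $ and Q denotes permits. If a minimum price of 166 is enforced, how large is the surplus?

Surplus = 69

With P fixed at 166, quantity demanded is 643 and quantity supplied is 712.
Surplus = Qs - Qd = 712 - 643 = 69.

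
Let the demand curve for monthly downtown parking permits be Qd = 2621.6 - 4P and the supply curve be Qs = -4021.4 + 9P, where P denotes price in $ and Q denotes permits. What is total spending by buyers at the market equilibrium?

Total spending by buyers = 295153.6

The market clears where 2621.6 - 4P = -4021.4 + 9P. Rearranging, 13P = 6643, hence P* = 511.
Plugging P* into demand: Q* = 2621.6 - 4(511) = 577.6.
Total spending by buyers = P* × Q* = 511 × 577.6 = 295153.6.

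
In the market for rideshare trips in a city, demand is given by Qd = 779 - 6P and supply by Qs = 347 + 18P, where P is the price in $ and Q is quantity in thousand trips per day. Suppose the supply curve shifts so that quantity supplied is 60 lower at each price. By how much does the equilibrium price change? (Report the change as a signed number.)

ΔP = 2.5

At equilibrium Qd = Qs, so 779 - 6P = 347 + 18P; collecting terms, 432 = 24P and P* = 18.
Then Q* = 779 - 6(18) = 671.
After the shift, supply is Qs = 287 + 18P.
Re-solving, 24P = 492 gives P = 20.5 and Q = 656.
ΔP = 20.5 - 18 = 2.5.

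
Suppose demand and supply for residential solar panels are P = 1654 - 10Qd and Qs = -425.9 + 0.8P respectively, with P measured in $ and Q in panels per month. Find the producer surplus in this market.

Rewriting in direct form: Qd = 165.4 - 0.1P.
At equilibrium Qd = Qs, so 165.4 - 0.1P = -425.9 + 0.8P; collecting terms, 591.3 = 0.9P and P* = 657.
Then Q* = 165.4 - 0.1(657) = 99.7.
Supply choke price (Qs = 0): P = 532.375. Producer surplus = ½ × (657 - 532.375) × 99.7 = 6212.55625.

Producer surplus = 6212.55625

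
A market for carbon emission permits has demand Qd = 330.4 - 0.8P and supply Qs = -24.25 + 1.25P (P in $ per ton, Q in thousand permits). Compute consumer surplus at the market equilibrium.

The market clears where 330.4 - 0.8P = -24.25 + 1.25P. Rearranging, 2.05P = 354.65, hence P* = 173.
Substitute back: Q* = 330.4 - 0.8(173) = 192.
Demand choke price (Qd = 0): P = 330.4/0.8 = 413. Consumer surplus = ½ × (413 - 173) × 192 = 23040.

Consumer surplus = 23040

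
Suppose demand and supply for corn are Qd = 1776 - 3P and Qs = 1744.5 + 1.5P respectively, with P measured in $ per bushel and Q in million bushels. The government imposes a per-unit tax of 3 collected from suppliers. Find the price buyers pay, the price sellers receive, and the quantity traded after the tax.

With a tax of 3 on suppliers, they supply based on the net price P_s = P_b - 3, so Qs = 1740 + 1.5P_b.
Equate demand and the shifted supply: 1776 - 3P_b = 1740 + 1.5P_b, giving 4.5P_b = 36, so P_b = 8.
So P_s = 5 and the quantity traded is Q = 1776 - 3(8) = 1752.

P_b = 8, P_s = 5, Q = 1752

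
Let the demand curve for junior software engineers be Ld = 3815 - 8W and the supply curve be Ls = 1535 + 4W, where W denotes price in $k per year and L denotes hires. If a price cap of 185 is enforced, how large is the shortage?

At W = 185: Ld = 2335 and Ls = 2275.
Shortage = Ld - Ls = 2335 - 2275 = 60.

Shortage = 60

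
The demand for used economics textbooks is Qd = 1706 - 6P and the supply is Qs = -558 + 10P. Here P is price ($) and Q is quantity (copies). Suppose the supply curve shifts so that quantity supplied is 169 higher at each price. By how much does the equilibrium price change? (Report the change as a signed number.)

At equilibrium Qd = Qs, so 1706 - 6P = -558 + 10P; collecting terms, 2264 = 16P and P* = 141.5.
Plugging P* into demand: Q* = 1706 - 6(141.5) = 857.
After the shift, supply is Qs = -389 + 10P.
The new intersection has 2095 = 16P, i.e. P = 130.9375, Q = 920.375.
ΔP = 130.9375 - 141.5 = -10.5625.

ΔP = -10.5625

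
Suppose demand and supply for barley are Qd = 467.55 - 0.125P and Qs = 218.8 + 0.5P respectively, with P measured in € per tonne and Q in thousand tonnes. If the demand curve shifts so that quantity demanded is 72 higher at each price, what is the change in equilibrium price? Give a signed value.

ΔP = 115.2

At equilibrium Qd = Qs, so 467.55 - 0.125P = 218.8 + 0.5P; collecting terms, 248.75 = 0.625P and P* = 398.
Plugging P* into demand: Q* = 467.55 - 0.125(398) = 417.8.
After the shift, demand is Qd = 539.55 - 0.125P.
New equilibrium: 320.75 = 0.625P, so P = 513.2 and Q = 475.4.
ΔP = 513.2 - 398 = 115.2.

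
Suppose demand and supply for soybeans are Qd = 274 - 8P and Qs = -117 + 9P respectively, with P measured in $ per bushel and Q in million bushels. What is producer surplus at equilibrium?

Set Qd = Qs: 274 - 8P = -117 + 9P, so 391 = 17P and P* = 23.
From the demand curve, Q* = 274 - 8(23) = 90.
Supply choke price (Qs = 0): P = 13. Producer surplus = ½ × (23 - 13) × 90 = 450.

Producer surplus = 450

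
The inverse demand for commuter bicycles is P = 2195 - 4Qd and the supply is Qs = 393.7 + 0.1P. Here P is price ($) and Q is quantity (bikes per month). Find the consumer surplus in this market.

Consumer surplus = 383688

In direct form, Qd = 548.75 - 0.25P.
At equilibrium Qd = Qs, so 548.75 - 0.25P = 393.7 + 0.1P; collecting terms, 155.05 = 0.35P and P* = 443.
Plugging P* into demand: Q* = 548.75 - 0.25(443) = 438.
Demand choke price (Qd = 0): P = 548.75/0.25 = 2195. Consumer surplus = ½ × (2195 - 443) × 438 = 383688.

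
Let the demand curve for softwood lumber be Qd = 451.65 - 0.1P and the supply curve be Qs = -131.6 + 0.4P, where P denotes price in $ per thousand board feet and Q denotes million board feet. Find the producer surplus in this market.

Producer surplus = 140281.25

Equating demand and supply, 451.65 - 0.1P = -131.6 + 0.4P gives 0.5P = 583.25, so P* = 1166.5.
Then Q* = 451.65 - 0.1(1166.5) = 335.
Supply choke price (Qs = 0): P = 329. Producer surplus = ½ × (1166.5 - 329) × 335 = 140281.25.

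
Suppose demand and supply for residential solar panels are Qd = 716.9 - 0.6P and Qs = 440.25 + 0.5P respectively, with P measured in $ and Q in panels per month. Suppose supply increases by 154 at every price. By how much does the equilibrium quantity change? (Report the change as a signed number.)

At equilibrium Qd = Qs, so 716.9 - 0.6P = 440.25 + 0.5P; collecting terms, 276.65 = 1.1P and P* = 251.5.
From the demand curve, Q* = 716.9 - 0.6(251.5) = 566.
After the shift, supply is Qs = 594.25 + 0.5P.
Re-solving, 1.1P = 122.65 gives P = 111.5 and Q = 650.
ΔQ = 650 - 566 = 84.

ΔQ = 84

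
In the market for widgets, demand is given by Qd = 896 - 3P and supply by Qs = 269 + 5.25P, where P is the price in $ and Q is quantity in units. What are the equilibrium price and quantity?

The market clears where 896 - 3P = 269 + 5.25P. Rearranging, 8.25P = 627, hence P* = 76.
Then Q* = 896 - 3(76) = 668.

P* = 76, Q* = 668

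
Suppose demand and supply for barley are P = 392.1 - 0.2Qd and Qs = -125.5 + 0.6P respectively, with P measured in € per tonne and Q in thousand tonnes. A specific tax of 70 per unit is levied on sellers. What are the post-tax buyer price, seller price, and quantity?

P_b = 380, P_s = 310, Q = 60.5

Solving each curve for Q: Qd = 1960.5 - 5P.
Sellers keep P_s = P_b - 70 per unit, so supply in terms of the buyer price is Qs = -167.5 + 0.6P_b.
Set Qd = Qs: 1960.5 - 5P_b = -167.5 + 0.6P_b, so 2128 = 5.6P_b and P_b = 380.
So P_s = 310 and the quantity traded is Q = 1960.5 - 5(380) = 60.5.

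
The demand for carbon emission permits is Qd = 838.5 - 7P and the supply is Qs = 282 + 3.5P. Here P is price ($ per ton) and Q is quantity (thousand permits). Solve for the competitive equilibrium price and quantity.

P* = 53, Q* = 467.5

The market clears where 838.5 - 7P = 282 + 3.5P. Rearranging, 10.5P = 556.5, hence P* = 53.
From the demand curve, Q* = 838.5 - 7(53) = 467.5.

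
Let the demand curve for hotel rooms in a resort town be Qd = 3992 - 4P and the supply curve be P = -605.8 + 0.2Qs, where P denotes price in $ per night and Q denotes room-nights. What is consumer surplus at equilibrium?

Inverting to quantity form: Qs = 3029 + 5P.
Equating demand and supply, 3992 - 4P = 3029 + 5P gives 9P = 963, so P* = 107.
Substitute back: Q* = 3992 - 4(107) = 3564.
Demand choke price (Qd = 0): P = 3992/4 = 998. Consumer surplus = ½ × (998 - 107) × 3564 = 1587762.

Consumer surplus = 1587762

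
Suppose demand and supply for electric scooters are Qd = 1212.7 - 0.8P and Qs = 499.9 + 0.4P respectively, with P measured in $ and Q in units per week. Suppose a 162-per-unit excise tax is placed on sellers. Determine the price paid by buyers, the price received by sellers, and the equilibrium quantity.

With a tax of 162 on sellers, they supply based on the net price P_s = P_b - 162, so Qs = 435.1 + 0.4P_b.
Equate demand and the shifted supply: 1212.7 - 0.8P_b = 435.1 + 0.4P_b, giving 1.2P_b = 777.6, so P_b = 648.
So P_s = 486 and the quantity traded is Q = 1212.7 - 0.8(648) = 694.3.

P_b = 648, P_s = 486, Q = 694.3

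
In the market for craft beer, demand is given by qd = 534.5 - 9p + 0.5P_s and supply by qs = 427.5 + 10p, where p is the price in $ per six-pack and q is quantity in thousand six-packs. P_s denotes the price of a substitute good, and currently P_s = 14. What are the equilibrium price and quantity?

p* = 6, q* = 487.5

With P_s = 14, demand is qd = 541.5 - 9p.
The market clears where 541.5 - 9p = 427.5 + 10p. Rearranging, 19p = 114, hence p* = 6.
Plugging p* into demand: q* = 541.5 - 9(6) = 487.5.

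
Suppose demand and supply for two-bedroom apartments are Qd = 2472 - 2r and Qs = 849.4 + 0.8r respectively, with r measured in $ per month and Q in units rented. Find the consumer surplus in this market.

At equilibrium Qd = Qs, so 2472 - 2r = 849.4 + 0.8r; collecting terms, 1622.6 = 2.8r and r* = 579.5.
From the demand curve, Q* = 2472 - 2(579.5) = 1313.
Demand choke price (Qd = 0): r = 2472/2 = 1236. Consumer surplus = ½ × (1236 - 579.5) × 1313 = 430992.25.

Consumer surplus = 430992.25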